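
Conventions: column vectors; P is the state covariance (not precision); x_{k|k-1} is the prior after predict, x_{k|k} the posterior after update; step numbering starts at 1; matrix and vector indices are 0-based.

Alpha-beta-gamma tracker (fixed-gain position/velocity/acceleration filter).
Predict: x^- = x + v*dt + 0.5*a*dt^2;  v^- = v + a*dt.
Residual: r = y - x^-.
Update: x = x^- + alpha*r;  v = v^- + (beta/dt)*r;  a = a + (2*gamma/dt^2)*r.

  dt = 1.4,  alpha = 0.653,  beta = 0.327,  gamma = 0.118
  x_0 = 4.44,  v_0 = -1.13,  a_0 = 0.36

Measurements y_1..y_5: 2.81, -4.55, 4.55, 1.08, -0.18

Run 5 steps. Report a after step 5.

a_post = 0.2990

step 1: x_pred=3.2108  r=-0.4008  x^+=2.9491  v^+=-0.7196  a^+=0.3117
step 2: x_pred=2.2471  r=-6.7971  x^+=-2.1914  v^+=-1.8708  a^+=-0.5067
step 3: x_pred=-5.3071  r=9.8571  x^+=1.1296  v^+=-0.2778  a^+=0.6802
step 4: x_pred=1.4072  r=-0.3272  x^+=1.1935  v^+=0.5980  a^+=0.6408
step 5: x_pred=2.6587  r=-2.8387  x^+=0.8050  v^+=0.8321  a^+=0.2990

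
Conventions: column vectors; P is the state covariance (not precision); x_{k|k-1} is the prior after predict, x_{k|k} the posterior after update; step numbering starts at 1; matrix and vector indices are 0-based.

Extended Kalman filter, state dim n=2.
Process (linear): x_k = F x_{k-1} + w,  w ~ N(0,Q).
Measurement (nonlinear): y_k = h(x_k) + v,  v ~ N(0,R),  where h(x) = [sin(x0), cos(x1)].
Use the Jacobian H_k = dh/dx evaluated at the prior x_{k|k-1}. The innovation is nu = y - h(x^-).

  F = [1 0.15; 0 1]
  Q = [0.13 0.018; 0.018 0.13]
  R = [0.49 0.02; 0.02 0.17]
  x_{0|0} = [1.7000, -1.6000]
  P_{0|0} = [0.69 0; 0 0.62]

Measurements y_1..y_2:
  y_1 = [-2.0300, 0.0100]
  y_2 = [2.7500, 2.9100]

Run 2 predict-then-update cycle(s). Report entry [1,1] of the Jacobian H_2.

step 1: x^-=[1.4600, -1.6000]  P^-=[0.8339 0.1110; 0.1110 0.7500]  H_jac=[0.1106 0.0000; 0.0000 0.9996]  S=[0.5002 0.0323; 0.0323 0.9194]  K=[0.1770 0.1145; -0.0281 0.8164]  nu=[-3.0239, 0.0392]  x^+=[0.9294, -1.4829]  P^+=[0.8049 0.0230; 0.0230 0.1383]
step 2: x^-=[0.7069, -1.4829]  P^-=[0.9449 0.0618; 0.0618 0.2683]  H_jac=[0.7604 0.0000; 0.0000 0.9961]  S=[1.0363 0.0668; 0.0668 0.4362]  K=[0.6910 0.0352; 0.0059 0.6118]  nu=[2.1005, 2.8222]  x^+=[2.2579, 0.2560]  P^+=[0.4463 0.0199; 0.0199 0.1045]

H_jac[1,1] = 0.9961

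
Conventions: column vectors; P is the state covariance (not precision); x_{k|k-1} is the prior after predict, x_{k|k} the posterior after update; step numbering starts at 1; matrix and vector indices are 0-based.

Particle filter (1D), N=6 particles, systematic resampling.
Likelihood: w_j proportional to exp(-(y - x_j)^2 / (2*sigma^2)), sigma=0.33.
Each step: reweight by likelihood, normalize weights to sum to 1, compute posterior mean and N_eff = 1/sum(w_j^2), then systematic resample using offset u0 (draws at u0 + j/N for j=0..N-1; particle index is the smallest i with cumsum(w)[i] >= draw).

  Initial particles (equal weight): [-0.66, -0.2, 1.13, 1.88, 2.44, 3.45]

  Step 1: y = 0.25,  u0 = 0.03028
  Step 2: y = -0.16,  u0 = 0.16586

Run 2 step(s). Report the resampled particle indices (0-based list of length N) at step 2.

resampled_idx = [1, 2, 3, 4, 5, 5]

step 1: w=[0.0501, 0.8858, 0.0641, 0.0000, 0.0000, 0.0000]  mean=-0.1378  Neff=1.2639  idx=[0, 1, 1, 1, 1, 1]
step 2: w=[0.0601, 0.1880, 0.1880, 0.1880, 0.1880, 0.1880]  mean=-0.2276  Neff=5.5464  idx=[1, 2, 3, 4, 5, 5]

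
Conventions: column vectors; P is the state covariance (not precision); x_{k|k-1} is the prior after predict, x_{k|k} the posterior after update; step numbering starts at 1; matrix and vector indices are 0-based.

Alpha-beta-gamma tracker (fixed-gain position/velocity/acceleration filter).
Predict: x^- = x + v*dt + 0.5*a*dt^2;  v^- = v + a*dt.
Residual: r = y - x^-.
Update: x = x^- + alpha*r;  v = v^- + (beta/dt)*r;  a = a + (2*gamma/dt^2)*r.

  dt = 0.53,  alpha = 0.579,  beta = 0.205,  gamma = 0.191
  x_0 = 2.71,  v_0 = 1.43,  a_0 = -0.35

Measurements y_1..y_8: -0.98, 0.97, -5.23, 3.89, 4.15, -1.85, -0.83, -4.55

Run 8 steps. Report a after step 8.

a_post = -16.8928

step 1: x_pred=3.4187  r=-4.3987  x^+=0.8719  v^+=-0.4569  a^+=-6.3319
step 2: x_pred=-0.2596  r=1.2296  x^+=0.4523  v^+=-3.3372  a^+=-4.6598
step 3: x_pred=-1.9708  r=-3.2592  x^+=-3.8579  v^+=-7.0675  a^+=-9.0919
step 4: x_pred=-8.8806  r=12.7706  x^+=-1.4864  v^+=-6.9466  a^+=8.2750
step 5: x_pred=-4.0059  r=8.1559  x^+=0.7164  v^+=0.5938  a^+=19.3664
step 6: x_pred=3.7511  r=-5.6011  x^+=0.5081  v^+=8.6915  a^+=11.7494
step 7: x_pred=6.7648  r=-7.5948  x^+=2.3674  v^+=11.9811  a^+=1.4212
step 8: x_pred=8.9170  r=-13.4670  x^+=1.1196  v^+=7.5254  a^+=-16.8928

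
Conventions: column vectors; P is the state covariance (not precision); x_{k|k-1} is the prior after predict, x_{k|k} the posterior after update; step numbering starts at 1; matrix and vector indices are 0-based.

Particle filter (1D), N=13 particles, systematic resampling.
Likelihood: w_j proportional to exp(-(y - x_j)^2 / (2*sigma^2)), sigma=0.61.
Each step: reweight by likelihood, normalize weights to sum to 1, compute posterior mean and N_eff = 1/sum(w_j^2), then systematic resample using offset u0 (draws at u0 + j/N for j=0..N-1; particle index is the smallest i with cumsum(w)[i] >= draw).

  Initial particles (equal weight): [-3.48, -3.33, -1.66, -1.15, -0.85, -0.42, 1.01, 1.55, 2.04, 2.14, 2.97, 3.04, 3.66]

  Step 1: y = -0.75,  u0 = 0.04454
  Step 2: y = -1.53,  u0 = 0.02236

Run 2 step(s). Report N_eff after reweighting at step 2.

N_eff = 10.3881

step 1: w=[0.0000, 0.0000, 0.1095, 0.2686, 0.3286, 0.2877, 0.0052, 0.0003, 0.0000, 0.0000, 0.0000, 0.0000, 0.0000]  mean=-0.8853  Neff=3.6368  idx=[2, 3, 3, 3, 3, 4, 4, 4, 4, 5, 5, 5, 5]
step 2: w=[0.1361, 0.1146, 0.1146, 0.1146, 0.1146, 0.0748, 0.0748, 0.0748, 0.0748, 0.0266, 0.0266, 0.0266, 0.0266]  mean=-1.0520  Neff=10.3881  idx=[0, 0, 1, 2, 2, 3, 4, 4, 5, 6, 7, 8, 10]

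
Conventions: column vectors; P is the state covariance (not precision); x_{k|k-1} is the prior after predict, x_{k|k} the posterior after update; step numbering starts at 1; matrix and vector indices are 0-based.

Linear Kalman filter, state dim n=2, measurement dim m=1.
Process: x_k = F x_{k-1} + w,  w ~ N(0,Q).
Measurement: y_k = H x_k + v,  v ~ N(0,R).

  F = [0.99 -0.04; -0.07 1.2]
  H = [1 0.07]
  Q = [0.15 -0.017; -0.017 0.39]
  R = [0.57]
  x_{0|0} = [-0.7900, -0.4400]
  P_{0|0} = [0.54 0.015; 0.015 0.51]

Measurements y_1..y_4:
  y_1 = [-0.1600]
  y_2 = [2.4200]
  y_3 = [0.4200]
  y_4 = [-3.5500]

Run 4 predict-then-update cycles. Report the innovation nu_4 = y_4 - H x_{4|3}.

innov = [-4.2206]

step 1: x^-=[-0.7645, -0.4727]  P^-=[0.6789 -0.0610; -0.0610 1.1245]  S=[1.2458]  K=[0.5415; 0.0142]  nu=[0.6376]  x^+=[-0.4193, -0.4637]  P^+=[0.3136 -0.0706; -0.0706 1.1243]
step 2: x^-=[-0.3965, -0.5270]  P^-=[0.4647 -0.1768; -0.1768 2.0224]  S=[1.0199]  K=[0.4435; -0.0345]  nu=[2.8534]  x^+=[0.8691, -0.6256]  P^+=[0.2641 -0.1612; -0.1612 2.0211]
step 3: x^-=[0.8854, -0.8115]  P^-=[0.4248 -0.3242; -0.3242 3.3288]  S=[0.9658]  K=[0.4164; -0.0944]  nu=[-0.4086]  x^+=[0.7153, -0.7729]  P^+=[0.2574 -0.2862; -0.2862 3.3202]
step 4: x^-=[0.7390, -0.9776]  P^-=[0.4302 -0.5351; -0.5351 5.2204]  S=[0.9509]  K=[0.4131; -0.1784]  nu=[-4.2206]  x^+=[-1.0044, -0.2246]  P^+=[0.2680 -0.4650; -0.4650 5.1902]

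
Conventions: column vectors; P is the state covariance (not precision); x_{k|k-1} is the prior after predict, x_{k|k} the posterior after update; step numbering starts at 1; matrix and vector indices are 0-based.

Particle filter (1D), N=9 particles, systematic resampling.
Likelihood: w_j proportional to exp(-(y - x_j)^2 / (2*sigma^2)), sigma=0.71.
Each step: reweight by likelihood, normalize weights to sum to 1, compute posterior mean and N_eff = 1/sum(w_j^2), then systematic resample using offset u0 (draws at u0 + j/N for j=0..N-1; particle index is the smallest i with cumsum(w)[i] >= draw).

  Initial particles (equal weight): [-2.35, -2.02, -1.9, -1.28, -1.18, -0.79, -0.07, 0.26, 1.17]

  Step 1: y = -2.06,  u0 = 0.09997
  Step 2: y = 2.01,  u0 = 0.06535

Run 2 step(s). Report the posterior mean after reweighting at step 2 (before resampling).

step 1: w=[0.2227, 0.2417, 0.2360, 0.1324, 0.1123, 0.0489, 0.0048, 0.0012, 0.0000]  mean=-1.8008  Neff=5.0943  idx=[0, 0, 1, 1, 2, 2, 3, 4, 5]
step 2: w=[0.0000, 0.0000, 0.0002, 0.0002, 0.0005, 0.0005, 0.0450, 0.0855, 0.8680]  mean=-0.8472  Neff=1.3112  idx=[7, 8, 8, 8, 8, 8, 8, 8, 8]

post_mean = -0.8472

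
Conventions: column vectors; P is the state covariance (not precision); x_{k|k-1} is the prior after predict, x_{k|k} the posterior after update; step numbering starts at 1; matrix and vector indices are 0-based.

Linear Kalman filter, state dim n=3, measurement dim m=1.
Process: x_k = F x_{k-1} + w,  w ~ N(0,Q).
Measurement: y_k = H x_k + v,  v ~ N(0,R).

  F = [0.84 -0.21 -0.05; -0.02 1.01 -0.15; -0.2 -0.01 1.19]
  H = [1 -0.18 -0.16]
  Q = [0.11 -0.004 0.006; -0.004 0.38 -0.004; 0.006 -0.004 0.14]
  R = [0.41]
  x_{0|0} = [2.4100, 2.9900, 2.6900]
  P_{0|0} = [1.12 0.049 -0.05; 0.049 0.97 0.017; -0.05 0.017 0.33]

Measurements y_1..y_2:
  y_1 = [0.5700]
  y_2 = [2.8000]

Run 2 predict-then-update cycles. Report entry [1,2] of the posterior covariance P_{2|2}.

P_post[1,2] = -0.4047

step 1: x^-=[1.2620, 2.5682, 2.6892]  P^-=[0.9311 -0.1784 -0.2528; -0.1784 1.3699 -0.0580; -0.2528 -0.0580 0.6758]  S=[1.5446]  K=[0.6498; -0.2691; -0.2269]  nu=[0.2005]  x^+=[1.3923, 2.5142, 2.6437]  P^+=[0.2789 0.0917 -0.0251; 0.0917 1.2581 -0.1523; -0.0251 -0.1523 0.5963]
step 2: x^-=[0.5094, 2.1150, 2.8424]  P^-=[0.3303 -0.1868 -0.0579; -0.1868 1.7192 -0.3240; -0.0579 -0.3240 1.0116]  S=[0.8890]  K=[0.4198; -0.4999; -0.1816]  nu=[3.1261]  x^+=[1.8217, 0.5523, 2.2746]  P^+=[0.1736 -0.0002 0.0099; -0.0002 1.4970 -0.4047; 0.0099 -0.4047 0.9822]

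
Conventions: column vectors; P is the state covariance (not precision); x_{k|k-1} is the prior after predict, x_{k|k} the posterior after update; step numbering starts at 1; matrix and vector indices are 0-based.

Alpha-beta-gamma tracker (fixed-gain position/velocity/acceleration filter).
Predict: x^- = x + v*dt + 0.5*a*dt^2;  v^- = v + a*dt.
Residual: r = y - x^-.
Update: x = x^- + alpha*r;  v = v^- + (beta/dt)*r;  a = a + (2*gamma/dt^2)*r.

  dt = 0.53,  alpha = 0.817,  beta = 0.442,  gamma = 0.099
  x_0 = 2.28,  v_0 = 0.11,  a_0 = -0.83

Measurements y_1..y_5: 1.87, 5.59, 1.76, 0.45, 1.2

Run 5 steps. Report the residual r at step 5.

step 1: x_pred=2.2217  r=-0.3517  x^+=1.9344  v^+=-0.6232  a^+=-1.0779
step 2: x_pred=1.4527  r=4.1373  x^+=4.8329  v^+=2.2559  a^+=1.8384
step 3: x_pred=6.2867  r=-4.5267  x^+=2.5884  v^+=-0.5449  a^+=-1.3524
step 4: x_pred=2.1097  r=-1.6597  x^+=0.7537  v^+=-2.6457  a^+=-2.5222
step 5: x_pred=-1.0028  r=2.2028  x^+=0.7969  v^+=-2.1455  a^+=-0.9695

resid = 2.2028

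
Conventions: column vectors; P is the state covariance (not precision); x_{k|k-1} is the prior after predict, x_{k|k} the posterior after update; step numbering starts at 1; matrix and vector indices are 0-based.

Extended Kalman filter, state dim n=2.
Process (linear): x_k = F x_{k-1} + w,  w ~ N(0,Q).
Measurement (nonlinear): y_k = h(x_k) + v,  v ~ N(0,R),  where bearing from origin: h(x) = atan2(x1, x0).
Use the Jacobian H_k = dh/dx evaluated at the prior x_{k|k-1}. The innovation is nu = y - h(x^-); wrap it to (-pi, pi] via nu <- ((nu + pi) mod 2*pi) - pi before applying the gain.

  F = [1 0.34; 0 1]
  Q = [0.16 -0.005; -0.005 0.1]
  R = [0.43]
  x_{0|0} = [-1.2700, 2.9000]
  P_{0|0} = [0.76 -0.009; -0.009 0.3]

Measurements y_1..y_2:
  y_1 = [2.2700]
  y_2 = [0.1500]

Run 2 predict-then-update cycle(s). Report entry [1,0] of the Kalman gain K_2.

K[1,0] = -0.0859

step 1: x^-=[-0.2840, 2.9000]  P^-=[0.9486 0.0880; 0.0880 0.4000]  H_jac=[-0.3416 -0.0334]  S=[0.5431]  K=[-0.6019; -0.0800]  nu=[0.6016]  x^+=[-0.6461, 2.8519]  P^+=[0.7518 0.0619; 0.0619 0.3965]
step 2: x^-=[0.3235, 2.8519]  P^-=[0.9997 0.1917; 0.1917 0.4965]  H_jac=[-0.3462 0.0393]  S=[0.5454]  K=[-0.6208; -0.0859]  nu=[-1.3078]  x^+=[1.1354, 2.9643]  P^+=[0.7895 0.1626; 0.1626 0.4925]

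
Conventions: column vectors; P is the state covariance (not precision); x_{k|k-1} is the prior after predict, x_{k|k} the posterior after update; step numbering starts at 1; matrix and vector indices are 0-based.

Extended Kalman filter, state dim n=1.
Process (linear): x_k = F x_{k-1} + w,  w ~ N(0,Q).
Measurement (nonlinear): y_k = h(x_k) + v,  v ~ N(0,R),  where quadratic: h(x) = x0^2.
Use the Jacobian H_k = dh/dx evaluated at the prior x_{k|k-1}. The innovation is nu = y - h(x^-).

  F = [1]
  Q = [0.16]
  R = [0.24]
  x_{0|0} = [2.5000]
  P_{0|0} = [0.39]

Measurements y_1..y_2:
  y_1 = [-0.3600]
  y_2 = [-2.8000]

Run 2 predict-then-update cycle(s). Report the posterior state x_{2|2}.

step 1: x^-=[2.5000]  P^-=[0.5500]  H_jac=[5.0000]  S=[13.9900]  K=[0.1966]  nu=[-6.6100]  x^+=[1.2007]  P^+=[0.0094]
step 2: x^-=[1.2007]  P^-=[0.1694]  H_jac=[2.4014]  S=[1.2171]  K=[0.3343]  nu=[-4.2416]  x^+=[-0.2173]  P^+=[0.0334]

x_post = [-0.2173]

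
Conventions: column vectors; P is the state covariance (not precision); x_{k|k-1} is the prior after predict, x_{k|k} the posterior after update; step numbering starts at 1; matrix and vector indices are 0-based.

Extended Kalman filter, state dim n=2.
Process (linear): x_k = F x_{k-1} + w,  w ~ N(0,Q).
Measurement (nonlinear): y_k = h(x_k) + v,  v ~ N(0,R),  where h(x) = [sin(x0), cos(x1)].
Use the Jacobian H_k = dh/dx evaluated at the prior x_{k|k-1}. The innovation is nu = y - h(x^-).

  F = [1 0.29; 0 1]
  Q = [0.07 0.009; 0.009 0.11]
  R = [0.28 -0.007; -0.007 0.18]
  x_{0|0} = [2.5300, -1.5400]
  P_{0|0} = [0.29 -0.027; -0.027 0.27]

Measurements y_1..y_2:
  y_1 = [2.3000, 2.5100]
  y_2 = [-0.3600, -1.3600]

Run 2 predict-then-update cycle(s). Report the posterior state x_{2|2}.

step 1: x^-=[2.0834, -1.5400]  P^-=[0.3670 0.0603; 0.0603 0.3800]  H_jac=[-0.4904 0.0000; 0.0000 0.9995]  S=[0.3683 -0.0366; -0.0366 0.5596]  K=[-0.4812 0.0763; -0.0130 0.6778]  nu=[1.4285, 2.4792]  x^+=[1.5850, 0.1219]  P^+=[0.2758 0.0171; 0.0171 0.1222]
step 2: x^-=[1.6204, 0.1219]  P^-=[0.3660 0.0615; 0.0615 0.2322]  H_jac=[-0.0496 0.0000; 0.0000 -0.1216]  S=[0.2809 -0.0066; -0.0066 0.1834]  K=[-0.0656 -0.0432; -0.0145 -0.1544]  nu=[-1.3588, -2.3526]  x^+=[1.8110, 0.5049]  P^+=[0.3645 0.0601; 0.0601 0.2278]

x_post = [1.8110, 0.5049]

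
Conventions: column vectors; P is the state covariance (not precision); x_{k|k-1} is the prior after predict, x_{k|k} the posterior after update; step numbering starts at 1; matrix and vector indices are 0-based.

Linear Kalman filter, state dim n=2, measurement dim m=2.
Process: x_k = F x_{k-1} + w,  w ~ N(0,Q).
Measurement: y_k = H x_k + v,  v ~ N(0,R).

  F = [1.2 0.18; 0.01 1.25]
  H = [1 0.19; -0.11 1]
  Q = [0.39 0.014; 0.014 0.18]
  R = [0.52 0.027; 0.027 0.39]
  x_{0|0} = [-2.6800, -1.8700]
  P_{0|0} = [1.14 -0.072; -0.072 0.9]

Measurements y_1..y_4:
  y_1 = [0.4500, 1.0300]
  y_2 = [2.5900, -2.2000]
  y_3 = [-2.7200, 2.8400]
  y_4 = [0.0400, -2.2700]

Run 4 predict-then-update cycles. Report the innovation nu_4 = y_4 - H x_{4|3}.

step 1: x^-=[-3.5526, -2.3643]  P^-=[2.0297 0.1221; 0.1221 1.5846]  S=[2.6532 0.2243; 0.2243 1.9723]  K=[0.7856 -0.1407; 0.0930 0.7860]  nu=[4.4518, 3.0035]  x^+=[-0.4777, 0.4107]  P^+=[0.4027 0.0106; 0.0106 0.3102]
step 2: x^-=[-0.4993, 0.5086]  P^-=[0.9845 0.1046; 0.1046 0.6651]  S=[1.5683 0.1475; 0.1475 1.0439]  K=[0.6494 -0.0953; 0.0896 0.6134]  nu=[2.9927, -2.7635]  x^+=[1.7074, -0.9183]  P^+=[0.3319 0.0169; 0.0169 0.2435]
step 3: x^-=[1.8836, -1.1309]  P^-=[0.8831 0.0981; 0.0981 0.5609]  S=[1.4607 0.1325; 0.1325 0.9400]  K=[0.6253 -0.0871; 0.0882 0.5728]  nu=[-4.3888, 4.1781]  x^+=[-1.2244, 0.8753]  P^+=[0.3194 0.0180; 0.0180 0.2278]
step 4: x^-=[-1.3118, 1.0819]  P^-=[0.8651 0.0962; 0.0962 0.5364]  S=[1.4410 0.1279; 0.1279 0.9157]  K=[0.6206 -0.0856; 0.0876 0.5620]  nu=[1.1462, -3.4962]  x^+=[-0.3012, -0.7825]  P^+=[0.3169 0.0182; 0.0182 0.2235]

innov = [1.1462, -3.4962]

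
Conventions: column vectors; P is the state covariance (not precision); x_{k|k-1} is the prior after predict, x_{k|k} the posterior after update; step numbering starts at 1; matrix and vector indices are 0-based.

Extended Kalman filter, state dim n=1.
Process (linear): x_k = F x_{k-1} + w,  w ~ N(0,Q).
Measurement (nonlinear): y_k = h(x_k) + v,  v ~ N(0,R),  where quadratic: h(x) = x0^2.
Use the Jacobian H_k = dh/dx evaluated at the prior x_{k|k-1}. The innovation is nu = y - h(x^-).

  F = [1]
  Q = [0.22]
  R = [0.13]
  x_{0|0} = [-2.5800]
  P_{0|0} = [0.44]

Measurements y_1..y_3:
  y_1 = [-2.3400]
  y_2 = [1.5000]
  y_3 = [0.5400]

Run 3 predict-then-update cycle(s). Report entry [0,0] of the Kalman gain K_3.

K[0,0] = -0.3749

step 1: x^-=[-2.5800]  P^-=[0.6600]  H_jac=[-5.1600]  S=[17.7029]  K=[-0.1924]  nu=[-8.9964]  x^+=[-0.8493]  P^+=[0.0048]
step 2: x^-=[-0.8493]  P^-=[0.2248]  H_jac=[-1.6986]  S=[0.7788]  K=[-0.4904]  nu=[0.7787]  x^+=[-1.2312]  P^+=[0.0375]
step 3: x^-=[-1.2312]  P^-=[0.2575]  H_jac=[-2.4624]  S=[1.6915]  K=[-0.3749]  nu=[-0.9759]  x^+=[-0.8654]  P^+=[0.0198]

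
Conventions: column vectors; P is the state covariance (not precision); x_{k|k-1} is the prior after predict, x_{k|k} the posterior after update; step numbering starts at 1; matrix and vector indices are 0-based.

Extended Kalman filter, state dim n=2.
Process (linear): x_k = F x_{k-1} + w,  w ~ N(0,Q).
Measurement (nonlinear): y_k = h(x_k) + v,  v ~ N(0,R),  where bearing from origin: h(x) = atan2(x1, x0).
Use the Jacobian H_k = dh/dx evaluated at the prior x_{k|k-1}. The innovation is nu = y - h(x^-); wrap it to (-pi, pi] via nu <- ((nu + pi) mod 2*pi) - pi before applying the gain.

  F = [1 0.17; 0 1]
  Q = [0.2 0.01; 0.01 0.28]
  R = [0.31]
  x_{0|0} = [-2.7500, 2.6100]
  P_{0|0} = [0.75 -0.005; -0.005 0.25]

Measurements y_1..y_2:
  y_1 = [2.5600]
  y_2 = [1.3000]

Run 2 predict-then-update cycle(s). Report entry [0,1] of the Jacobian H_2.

H_jac[0,1] = -0.1927

step 1: x^-=[-2.3063, 2.6100]  P^-=[0.9555 0.0475; 0.0475 0.5300]  H_jac=[-0.2151 -0.1901]  S=[0.3773]  K=[-0.5688; -0.2942]  nu=[0.2655]  x^+=[-2.4573, 2.5319]  P^+=[0.8334 -0.0156; -0.0156 0.4974]
step 2: x^-=[-2.0269, 2.5319]  P^-=[1.0425 0.0789; 0.0789 0.7774]  H_jac=[-0.2407 -0.1927]  S=[0.4066]  K=[-0.6546; -0.4151]  nu=[-0.9459]  x^+=[-1.4078, 2.9246]  P^+=[0.8683 -0.0316; -0.0316 0.7073]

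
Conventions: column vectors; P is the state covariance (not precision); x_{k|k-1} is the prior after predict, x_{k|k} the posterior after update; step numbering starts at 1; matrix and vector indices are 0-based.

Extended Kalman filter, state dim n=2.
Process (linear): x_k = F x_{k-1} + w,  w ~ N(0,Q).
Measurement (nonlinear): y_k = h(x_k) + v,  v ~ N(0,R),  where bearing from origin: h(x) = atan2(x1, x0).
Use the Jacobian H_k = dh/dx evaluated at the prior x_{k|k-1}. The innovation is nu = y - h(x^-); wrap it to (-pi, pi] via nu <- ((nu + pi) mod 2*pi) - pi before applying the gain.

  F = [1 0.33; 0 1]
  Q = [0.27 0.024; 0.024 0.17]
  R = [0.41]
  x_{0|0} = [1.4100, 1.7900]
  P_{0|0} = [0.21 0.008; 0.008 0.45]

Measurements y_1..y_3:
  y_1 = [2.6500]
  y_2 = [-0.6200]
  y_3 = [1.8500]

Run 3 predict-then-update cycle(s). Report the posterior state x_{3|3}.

x_post = [3.2961, 2.3877]

step 1: x^-=[2.0007, 1.7900]  P^-=[0.5343 0.1805; 0.1805 0.6200]  H_jac=[-0.2484 0.2776]  S=[0.4658]  K=[-0.1773; 0.2732]  nu=[1.9201]  x^+=[1.6603, 2.3146]  P^+=[0.5196 0.2031; 0.2031 0.5852]
step 2: x^-=[2.4241, 2.3146]  P^-=[0.9874 0.4202; 0.4202 0.7552]  H_jac=[-0.2060 0.2158]  S=[0.4497]  K=[-0.2508; 0.1699]  nu=[-1.3823]  x^+=[2.7707, 2.0798]  P^+=[0.9591 0.4393; 0.4393 0.7422]
step 3: x^-=[3.4571, 2.0798]  P^-=[1.5999 0.7083; 0.7083 0.9122]  H_jac=[-0.1278 0.2124]  S=[0.4388]  K=[-0.1231; 0.2353]  nu=[1.3084]  x^+=[3.2961, 2.3877]  P^+=[1.5933 0.7210; 0.7210 0.8880]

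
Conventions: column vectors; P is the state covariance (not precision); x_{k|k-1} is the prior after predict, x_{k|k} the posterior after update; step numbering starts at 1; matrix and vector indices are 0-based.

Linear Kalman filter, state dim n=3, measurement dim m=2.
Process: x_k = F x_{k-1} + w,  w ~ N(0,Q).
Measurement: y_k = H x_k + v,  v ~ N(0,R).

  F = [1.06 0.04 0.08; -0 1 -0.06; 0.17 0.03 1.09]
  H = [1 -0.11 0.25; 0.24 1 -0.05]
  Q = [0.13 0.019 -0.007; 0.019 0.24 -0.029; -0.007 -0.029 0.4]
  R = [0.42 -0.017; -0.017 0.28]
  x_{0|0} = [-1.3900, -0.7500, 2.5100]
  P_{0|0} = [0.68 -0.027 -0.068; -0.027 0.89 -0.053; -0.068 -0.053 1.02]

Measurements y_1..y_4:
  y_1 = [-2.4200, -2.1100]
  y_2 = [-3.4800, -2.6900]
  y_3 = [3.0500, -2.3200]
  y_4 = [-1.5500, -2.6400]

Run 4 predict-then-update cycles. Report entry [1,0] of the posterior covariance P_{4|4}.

step 1: x^-=[-1.3026, -0.9006, 2.4771]  P^-=[0.8878 0.0213 0.1226; 0.0213 1.1400 -0.1306; 0.1226 -0.1306 1.6034]  S=[1.4856 0.0392; 0.0392 1.4955]  K=[0.6131 0.1365; -0.1125 0.7730; 0.3654 -0.1308]  nu=[-1.8357, -0.7729]  x^+=[-2.5336, -1.2916, 1.9074]  P^+=[0.2950 -0.0521 -0.1824; -0.0521 0.2344 0.0701; -0.1824 0.0701 1.3831]
step 2: x^-=[-2.5846, -1.4061, 1.6096]  P^-=[0.4358 -0.0165 -0.0449; -0.0165 0.4709 -0.0432; -0.0449 -0.0432 1.9885]  S=[0.9693 -0.0166; -0.0166 0.7785]  K=[0.4420 0.1255; -0.0713 0.6011; 0.4682 -0.1870]  nu=[-1.4524, -0.5831]  x^+=[-3.2998, -1.6531, 1.0386]  P^+=[0.2360 -0.0404 -0.2277; -0.0404 0.1833 0.0816; -0.2277 0.0816 1.7458]
step 3: x^-=[-3.4809, -1.7154, 0.5215]  P^-=[0.3651 -0.0041 -0.0760; -0.0041 0.4198 -0.0534; -0.0760 -0.0534 2.4018]  S=[0.9062 -0.0239; -0.0239 0.7320]  K=[0.3859 0.1320; -0.0550 0.5740; 0.5789 -0.2430]  nu=[6.2118, 0.2569]  x^+=[-1.0495, -1.9097, 4.0550]  P^+=[0.2198 -0.0351 -0.2553; -0.0351 0.1744 0.0858; -0.2553 0.0858 2.0482]
step 4: x^-=[-0.8645, -2.1530, 4.1842]  P^-=[0.3446 0.0018 -0.0845; 0.0018 0.4114 -0.0677; -0.0845 -0.0677 2.7506]  S=[0.9026 -0.0303; -0.0303 0.7278]  K=[0.3628 0.1370; -0.0478 0.5686; 0.6670 -0.2821]  nu=[-1.9684, -0.0703]  x^+=[-1.5883, -2.0989, 2.8911]  P^+=[0.2152 -0.0332 -0.2751; -0.0332 0.1725 0.0897; -0.2751 0.0897 2.2797]

P_post[1,0] = -0.0332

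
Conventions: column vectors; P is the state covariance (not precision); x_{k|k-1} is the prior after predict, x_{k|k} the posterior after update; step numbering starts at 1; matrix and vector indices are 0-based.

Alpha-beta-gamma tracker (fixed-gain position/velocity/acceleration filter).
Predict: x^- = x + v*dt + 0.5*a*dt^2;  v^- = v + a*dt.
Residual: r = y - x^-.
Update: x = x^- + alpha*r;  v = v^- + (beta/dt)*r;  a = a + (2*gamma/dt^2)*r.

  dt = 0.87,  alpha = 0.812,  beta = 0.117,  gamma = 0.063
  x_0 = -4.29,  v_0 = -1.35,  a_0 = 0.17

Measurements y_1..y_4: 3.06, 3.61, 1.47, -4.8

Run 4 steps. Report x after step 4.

step 1: x_pred=-5.4002  r=8.4602  x^+=1.4695  v^+=-0.0644  a^+=1.5784
step 2: x_pred=2.0108  r=1.5992  x^+=3.3094  v^+=1.5239  a^+=1.8446
step 3: x_pred=5.3332  r=-3.8632  x^+=2.1963  v^+=2.6091  a^+=1.2015
step 4: x_pred=4.9209  r=-9.7209  x^+=-2.9725  v^+=2.3471  a^+=-0.4168

x_post = -2.9725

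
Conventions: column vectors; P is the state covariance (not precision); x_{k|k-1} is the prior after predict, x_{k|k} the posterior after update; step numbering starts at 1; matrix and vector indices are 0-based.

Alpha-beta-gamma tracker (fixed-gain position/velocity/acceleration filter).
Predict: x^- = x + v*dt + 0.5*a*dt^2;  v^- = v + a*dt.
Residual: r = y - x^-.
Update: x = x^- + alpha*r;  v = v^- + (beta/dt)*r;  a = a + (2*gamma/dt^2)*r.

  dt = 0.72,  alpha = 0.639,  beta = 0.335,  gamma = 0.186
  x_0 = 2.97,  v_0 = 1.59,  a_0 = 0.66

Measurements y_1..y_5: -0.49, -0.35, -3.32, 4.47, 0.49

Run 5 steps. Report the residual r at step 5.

resid = 0.6685

step 1: x_pred=4.2859  r=-4.7759  x^+=1.2341  v^+=-0.1569  a^+=-2.7671
step 2: x_pred=0.4039  r=-0.7539  x^+=-0.0779  v^+=-2.5000  a^+=-3.3081
step 3: x_pred=-2.7353  r=-0.5847  x^+=-3.1089  v^+=-5.1539  a^+=-3.7277
step 4: x_pred=-7.7859  r=12.2559  x^+=0.0456  v^+=-2.1354  a^+=5.0671
step 5: x_pred=-0.1785  r=0.6685  x^+=0.2487  v^+=1.8239  a^+=5.5468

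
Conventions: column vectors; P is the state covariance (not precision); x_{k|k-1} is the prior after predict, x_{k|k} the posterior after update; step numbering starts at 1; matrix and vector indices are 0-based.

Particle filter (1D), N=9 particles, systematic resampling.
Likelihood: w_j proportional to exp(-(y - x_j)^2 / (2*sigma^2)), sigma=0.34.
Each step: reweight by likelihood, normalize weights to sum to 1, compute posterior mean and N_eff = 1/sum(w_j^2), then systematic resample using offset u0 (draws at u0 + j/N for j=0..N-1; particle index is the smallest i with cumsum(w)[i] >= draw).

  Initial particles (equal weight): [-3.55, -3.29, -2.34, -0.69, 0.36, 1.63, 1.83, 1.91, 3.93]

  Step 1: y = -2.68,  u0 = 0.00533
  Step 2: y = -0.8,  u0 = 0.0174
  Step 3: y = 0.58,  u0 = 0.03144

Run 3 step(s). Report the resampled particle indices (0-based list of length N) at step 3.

resampled_idx = [0, 1, 2, 3, 4, 5, 6, 7, 8]

step 1: w=[0.0448, 0.2369, 0.7183, 0.0000, 0.0000, 0.0000, 0.0000, 0.0000, 0.0000]  mean=-2.6193  Neff=1.7419  idx=[0, 1, 1, 2, 2, 2, 2, 2, 2]
step 2: w=[0.0000, 0.0000, 0.0000, 0.1667, 0.1667, 0.1667, 0.1667, 0.1667, 0.1667]  mean=-2.3400  Neff=6.0000  idx=[3, 3, 4, 5, 5, 6, 7, 7, 8]
step 3: w=[0.1111, 0.1111, 0.1111, 0.1111, 0.1111, 0.1111, 0.1111, 0.1111, 0.1111]  mean=-2.3400  Neff=9.0000  idx=[0, 1, 2, 3, 4, 5, 6, 7, 8]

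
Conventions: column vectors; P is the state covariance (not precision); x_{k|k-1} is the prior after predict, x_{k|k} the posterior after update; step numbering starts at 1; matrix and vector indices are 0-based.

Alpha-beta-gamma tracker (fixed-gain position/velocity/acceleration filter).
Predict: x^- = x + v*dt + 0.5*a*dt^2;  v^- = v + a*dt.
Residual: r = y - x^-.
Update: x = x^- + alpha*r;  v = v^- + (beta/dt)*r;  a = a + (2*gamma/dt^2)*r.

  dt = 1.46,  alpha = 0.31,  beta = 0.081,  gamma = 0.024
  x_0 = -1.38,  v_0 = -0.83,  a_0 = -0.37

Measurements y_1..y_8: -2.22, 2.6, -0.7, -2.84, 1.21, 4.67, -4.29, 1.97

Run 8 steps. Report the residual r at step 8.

resid = 4.0265

step 1: x_pred=-2.9861  r=0.7661  x^+=-2.7486  v^+=-1.3277  a^+=-0.3527
step 2: x_pred=-5.0630  r=7.6630  x^+=-2.6875  v^+=-1.4176  a^+=-0.1802
step 3: x_pred=-4.9492  r=4.2492  x^+=-3.6319  v^+=-1.4449  a^+=-0.0845
step 4: x_pred=-5.8316  r=2.9916  x^+=-4.9042  v^+=-1.4023  a^+=-0.0171
step 5: x_pred=-6.9698  r=8.1798  x^+=-4.4341  v^+=-0.9735  a^+=0.1671
step 6: x_pred=-5.6774  r=10.3474  x^+=-2.4697  v^+=-0.1556  a^+=0.4001
step 7: x_pred=-2.2704  r=-2.0196  x^+=-2.8965  v^+=0.3165  a^+=0.3546
step 8: x_pred=-2.0565  r=4.0265  x^+=-0.8083  v^+=1.0576  a^+=0.4453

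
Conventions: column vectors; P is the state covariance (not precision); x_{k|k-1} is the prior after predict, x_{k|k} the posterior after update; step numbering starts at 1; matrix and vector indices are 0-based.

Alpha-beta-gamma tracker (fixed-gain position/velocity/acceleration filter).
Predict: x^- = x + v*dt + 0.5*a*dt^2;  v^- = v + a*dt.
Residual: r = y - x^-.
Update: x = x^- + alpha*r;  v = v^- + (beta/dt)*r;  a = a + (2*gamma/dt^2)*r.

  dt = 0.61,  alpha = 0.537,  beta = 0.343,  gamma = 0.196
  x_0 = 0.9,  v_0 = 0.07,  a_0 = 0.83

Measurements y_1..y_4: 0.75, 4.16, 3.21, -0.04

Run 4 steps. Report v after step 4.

v_post = 0.9755

step 1: x_pred=1.0971  r=-0.3471  x^+=0.9107  v^+=0.3811  a^+=0.4643
step 2: x_pred=1.2296  r=2.9304  x^+=2.8032  v^+=2.3121  a^+=3.5515
step 3: x_pred=4.8743  r=-1.6643  x^+=3.9806  v^+=3.5426  a^+=1.7981
step 4: x_pred=6.4761  r=-6.5161  x^+=2.9770  v^+=0.9755  a^+=-5.0665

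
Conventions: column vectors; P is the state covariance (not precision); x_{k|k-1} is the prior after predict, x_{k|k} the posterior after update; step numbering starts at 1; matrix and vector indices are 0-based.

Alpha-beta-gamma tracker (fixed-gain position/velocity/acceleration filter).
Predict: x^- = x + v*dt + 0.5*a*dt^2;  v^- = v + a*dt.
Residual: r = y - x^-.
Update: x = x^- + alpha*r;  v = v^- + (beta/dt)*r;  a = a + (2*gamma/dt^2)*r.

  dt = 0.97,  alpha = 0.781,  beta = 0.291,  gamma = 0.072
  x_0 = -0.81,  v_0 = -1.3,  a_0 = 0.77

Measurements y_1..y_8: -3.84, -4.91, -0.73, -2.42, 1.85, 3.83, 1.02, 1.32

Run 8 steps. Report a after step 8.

a_post = -0.6038

step 1: x_pred=-1.7088  r=-2.1312  x^+=-3.3733  v^+=-1.1925  a^+=0.4438
step 2: x_pred=-4.3212  r=-0.5888  x^+=-4.7810  v^+=-0.9386  a^+=0.3537
step 3: x_pred=-5.5251  r=4.7951  x^+=-1.7801  v^+=0.8430  a^+=1.0876
step 4: x_pred=-0.4508  r=-1.9692  x^+=-1.9887  v^+=1.3072  a^+=0.7862
step 5: x_pred=-0.3509  r=2.2009  x^+=1.3680  v^+=2.7301  a^+=1.1230
step 6: x_pred=4.5445  r=-0.7145  x^+=3.9865  v^+=3.6050  a^+=1.0137
step 7: x_pred=7.9603  r=-6.9403  x^+=2.5399  v^+=2.5062  a^+=-0.0485
step 8: x_pred=4.9482  r=-3.6282  x^+=2.1146  v^+=1.3708  a^+=-0.6038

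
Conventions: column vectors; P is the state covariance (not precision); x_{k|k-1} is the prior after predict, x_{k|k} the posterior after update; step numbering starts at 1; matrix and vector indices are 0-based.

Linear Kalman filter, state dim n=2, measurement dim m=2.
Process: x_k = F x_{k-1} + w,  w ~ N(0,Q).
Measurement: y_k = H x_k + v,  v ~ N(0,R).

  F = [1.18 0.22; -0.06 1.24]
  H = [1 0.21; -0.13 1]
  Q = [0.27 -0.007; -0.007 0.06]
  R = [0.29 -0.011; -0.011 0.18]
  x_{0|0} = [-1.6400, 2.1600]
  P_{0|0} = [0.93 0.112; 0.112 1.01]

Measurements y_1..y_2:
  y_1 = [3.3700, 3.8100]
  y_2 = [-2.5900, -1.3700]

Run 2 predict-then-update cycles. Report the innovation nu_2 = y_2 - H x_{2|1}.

step 1: x^-=[-1.4600, 2.7768]  P^-=[1.6720 0.3651; 0.3651 1.5997]  S=[2.1858 0.4627; 0.4627 1.7130]  K=[0.8291 -0.1377; 0.1367 0.8692]  nu=[4.2469, 0.8434]  x^+=[1.9451, 4.0905]  P^+=[0.2425 -0.0024; -0.0024 0.1546]
step 2: x^-=[3.1951, 4.9555]  P^-=[0.6139 0.0146; 0.0146 0.2990]  S=[0.9232 -0.0139; -0.0139 0.4856]  K=[0.6665 -0.1153; 0.0930 0.6145]  nu=[-6.8257, -5.9102]  x^+=[-0.6728, 0.6888]  P^+=[0.1951 -0.0027; -0.0027 0.1092]

innov = [-6.8257, -5.9102]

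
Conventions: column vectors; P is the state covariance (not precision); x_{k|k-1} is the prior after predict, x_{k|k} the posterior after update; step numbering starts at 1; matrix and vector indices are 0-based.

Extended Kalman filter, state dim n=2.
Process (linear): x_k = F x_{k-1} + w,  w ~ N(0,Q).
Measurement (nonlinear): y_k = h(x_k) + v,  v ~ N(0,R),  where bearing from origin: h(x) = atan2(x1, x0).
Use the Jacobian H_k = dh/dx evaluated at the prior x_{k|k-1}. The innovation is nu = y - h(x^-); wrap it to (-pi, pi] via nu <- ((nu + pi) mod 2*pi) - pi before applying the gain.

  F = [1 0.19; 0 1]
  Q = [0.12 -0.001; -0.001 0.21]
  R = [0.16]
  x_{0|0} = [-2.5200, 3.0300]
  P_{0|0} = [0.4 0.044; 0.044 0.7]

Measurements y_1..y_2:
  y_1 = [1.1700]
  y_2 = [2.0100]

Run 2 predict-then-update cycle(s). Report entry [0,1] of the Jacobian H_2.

step 1: x^-=[-1.9443, 3.0300]  P^-=[0.5620 0.1760; 0.1760 0.9100]  H_jac=[-0.2338 -0.1500]  S=[0.2235]  K=[-0.7058; -0.7947]  nu=[-0.9713]  x^+=[-1.2587, 3.8019]  P^+=[0.4506 0.0506; 0.0506 0.7688]
step 2: x^-=[-0.5363, 3.8019]  P^-=[0.6176 0.1957; 0.1957 0.9788]  H_jac=[-0.2579 -0.0364]  S=[0.2060]  K=[-0.8076; -0.4177]  nu=[0.2991]  x^+=[-0.7779, 3.6770]  P^+=[0.4832 0.1262; 0.1262 0.9429]

H_jac[0,1] = -0.0364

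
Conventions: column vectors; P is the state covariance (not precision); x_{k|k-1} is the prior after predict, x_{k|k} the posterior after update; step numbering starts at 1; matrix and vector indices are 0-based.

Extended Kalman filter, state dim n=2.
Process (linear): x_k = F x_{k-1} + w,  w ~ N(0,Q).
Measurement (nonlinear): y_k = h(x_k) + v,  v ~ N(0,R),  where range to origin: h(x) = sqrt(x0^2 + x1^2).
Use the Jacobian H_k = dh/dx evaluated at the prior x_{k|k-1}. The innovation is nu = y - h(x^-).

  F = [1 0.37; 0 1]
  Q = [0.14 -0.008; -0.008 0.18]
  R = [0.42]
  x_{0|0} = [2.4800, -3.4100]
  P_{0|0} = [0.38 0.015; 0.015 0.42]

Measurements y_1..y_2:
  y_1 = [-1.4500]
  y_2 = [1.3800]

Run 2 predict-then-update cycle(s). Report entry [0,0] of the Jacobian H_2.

step 1: x^-=[1.2183, -3.4100]  P^-=[0.5886 0.1624; 0.1624 0.6000]  H_jac=[0.3364 -0.9417]  S=[0.9158]  K=[0.0492; -0.5573]  nu=[-5.0711]  x^+=[0.9686, -0.5838]  P^+=[0.5864 0.1875; 0.1875 0.3156]
step 2: x^-=[0.7526, -0.5838]  P^-=[0.9084 0.2963; 0.2963 0.4956]  H_jac=[0.7901 -0.6130]  S=[0.8863]  K=[0.6049; -0.0786]  nu=[0.4275]  x^+=[1.0112, -0.6174]  P^+=[0.5841 0.3384; 0.3384 0.4901]

H_jac[0,0] = 0.7901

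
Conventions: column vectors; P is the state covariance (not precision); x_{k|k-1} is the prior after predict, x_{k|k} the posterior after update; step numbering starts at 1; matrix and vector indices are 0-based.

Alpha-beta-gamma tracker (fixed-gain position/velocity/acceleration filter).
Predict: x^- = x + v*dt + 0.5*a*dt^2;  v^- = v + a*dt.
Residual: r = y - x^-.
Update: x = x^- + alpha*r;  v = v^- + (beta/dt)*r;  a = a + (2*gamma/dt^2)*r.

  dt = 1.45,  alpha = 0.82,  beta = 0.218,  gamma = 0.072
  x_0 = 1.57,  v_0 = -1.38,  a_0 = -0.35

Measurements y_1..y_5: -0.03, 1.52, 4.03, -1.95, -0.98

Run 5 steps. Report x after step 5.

x_post = -1.1925

step 1: x_pred=-0.7989  r=0.7689  x^+=-0.1684  v^+=-1.7719  a^+=-0.2973
step 2: x_pred=-3.0502  r=4.5702  x^+=0.6974  v^+=-1.5159  a^+=0.0157
step 3: x_pred=-1.4842  r=5.5142  x^+=3.0374  v^+=-0.6641  a^+=0.3933
step 4: x_pred=2.4879  r=-4.4379  x^+=-1.1512  v^+=-0.7610  a^+=0.0894
step 5: x_pred=-2.1607  r=1.1807  x^+=-1.1925  v^+=-0.4539  a^+=0.1703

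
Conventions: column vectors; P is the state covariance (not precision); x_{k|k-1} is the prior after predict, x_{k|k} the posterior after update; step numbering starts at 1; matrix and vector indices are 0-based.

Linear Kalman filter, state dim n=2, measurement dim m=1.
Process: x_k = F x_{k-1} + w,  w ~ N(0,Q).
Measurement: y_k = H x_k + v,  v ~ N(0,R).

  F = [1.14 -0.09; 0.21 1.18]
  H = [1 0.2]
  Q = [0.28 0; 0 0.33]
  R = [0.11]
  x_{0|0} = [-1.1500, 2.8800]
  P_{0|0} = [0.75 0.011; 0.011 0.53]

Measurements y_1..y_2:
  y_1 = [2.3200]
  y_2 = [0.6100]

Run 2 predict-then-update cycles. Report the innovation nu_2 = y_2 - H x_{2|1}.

step 1: x^-=[-1.5702, 3.1569]  P^-=[1.2567 0.1379; 0.1379 1.1065]  S=[1.4661]  K=[0.8760; 0.2450]  nu=[3.2588]  x^+=[1.2845, 3.9552]  P^+=[0.1317 -0.1768; -0.1768 1.0185]
step 2: x^-=[1.1083, 4.9369]  P^-=[0.4957 -0.3111; -0.3111 1.6664]  S=[0.5479]  K=[0.7911; 0.0405]  nu=[-1.4857]  x^+=[-0.0671, 4.8766]  P^+=[0.1528 -0.3286; -0.3286 1.6655]

innov = [-1.4857]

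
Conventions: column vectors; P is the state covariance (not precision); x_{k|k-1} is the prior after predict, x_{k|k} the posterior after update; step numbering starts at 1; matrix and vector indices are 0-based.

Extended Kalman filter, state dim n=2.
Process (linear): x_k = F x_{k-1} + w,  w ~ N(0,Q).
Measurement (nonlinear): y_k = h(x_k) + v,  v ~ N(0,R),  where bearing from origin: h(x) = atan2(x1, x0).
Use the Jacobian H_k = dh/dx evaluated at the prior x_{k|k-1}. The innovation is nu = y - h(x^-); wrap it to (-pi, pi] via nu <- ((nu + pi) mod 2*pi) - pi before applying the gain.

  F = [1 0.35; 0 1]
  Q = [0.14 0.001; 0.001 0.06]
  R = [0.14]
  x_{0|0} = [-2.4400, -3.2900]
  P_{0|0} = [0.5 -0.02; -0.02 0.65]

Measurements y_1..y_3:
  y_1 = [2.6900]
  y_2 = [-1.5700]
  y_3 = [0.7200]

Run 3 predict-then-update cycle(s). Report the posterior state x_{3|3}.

step 1: x^-=[-3.5915, -3.2900]  P^-=[0.7056 0.2085; 0.2085 0.7100]  H_jac=[0.1387 -0.1514]  S=[0.1611]  K=[0.4115; -0.4878]  nu=[-1.1932]  x^+=[-4.0825, -2.7080]  P^+=[0.6783 0.2408; 0.2408 0.6717]
step 2: x^-=[-5.0303, -2.7080]  P^-=[1.0692 0.4769; 0.4769 0.7317]  H_jac=[0.0830 -0.1541]  S=[0.1525]  K=[0.0997; -0.4799]  nu=[1.0778]  x^+=[-4.9229, -3.2252]  P^+=[1.0677 0.4842; 0.4842 0.6965]
step 3: x^-=[-6.0517, -3.2252]  P^-=[1.6320 0.7290; 0.7290 0.7565]  H_jac=[0.0686 -0.1287]  S=[0.1473]  K=[0.1229; -0.3215]  nu=[-2.9112]  x^+=[-6.4095, -2.2893]  P^+=[1.6297 0.7348; 0.7348 0.7413]

x_post = [-6.4095, -2.2893]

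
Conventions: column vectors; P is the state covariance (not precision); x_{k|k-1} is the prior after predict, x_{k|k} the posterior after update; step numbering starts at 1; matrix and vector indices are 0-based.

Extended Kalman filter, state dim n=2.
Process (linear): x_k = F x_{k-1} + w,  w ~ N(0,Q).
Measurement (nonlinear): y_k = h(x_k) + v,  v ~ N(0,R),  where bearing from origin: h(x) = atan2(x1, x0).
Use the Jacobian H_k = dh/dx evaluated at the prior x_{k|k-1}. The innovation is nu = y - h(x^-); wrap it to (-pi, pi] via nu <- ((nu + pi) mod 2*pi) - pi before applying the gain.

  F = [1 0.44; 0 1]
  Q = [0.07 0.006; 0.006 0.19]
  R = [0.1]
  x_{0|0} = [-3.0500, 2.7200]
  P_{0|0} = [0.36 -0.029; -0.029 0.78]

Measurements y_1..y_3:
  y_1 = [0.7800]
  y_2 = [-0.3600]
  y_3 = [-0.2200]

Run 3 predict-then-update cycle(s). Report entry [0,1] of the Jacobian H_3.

H_jac[0,1] = 0.1060

step 1: x^-=[-1.8532, 2.7200]  P^-=[0.5555 0.3202; 0.3202 0.9700]  H_jac=[-0.2511 -0.1711]  S=[0.1909]  K=[-1.0175; -1.2903]  nu=[-1.3889]  x^+=[-0.4400, 4.5121]  P^+=[0.3578 0.0696; 0.0696 0.6521]
step 2: x^-=[1.5453, 4.5121]  P^-=[0.6153 0.3625; 0.3625 0.8421]  H_jac=[-0.1984 0.0679]  S=[0.1183]  K=[-0.8234; -0.1242]  nu=[-1.6008]  x^+=[2.8633, 4.7109]  P^+=[0.5351 0.3504; 0.3504 0.8403]
step 3: x^-=[4.9361, 4.7109]  P^-=[1.0761 0.7261; 0.7261 1.0303]  H_jac=[-0.1012 0.1060]  S=[0.1070]  K=[-0.2981; 0.3342]  nu=[-0.9821]  x^+=[5.2288, 4.3827]  P^+=[1.0666 0.7368; 0.7368 1.0184]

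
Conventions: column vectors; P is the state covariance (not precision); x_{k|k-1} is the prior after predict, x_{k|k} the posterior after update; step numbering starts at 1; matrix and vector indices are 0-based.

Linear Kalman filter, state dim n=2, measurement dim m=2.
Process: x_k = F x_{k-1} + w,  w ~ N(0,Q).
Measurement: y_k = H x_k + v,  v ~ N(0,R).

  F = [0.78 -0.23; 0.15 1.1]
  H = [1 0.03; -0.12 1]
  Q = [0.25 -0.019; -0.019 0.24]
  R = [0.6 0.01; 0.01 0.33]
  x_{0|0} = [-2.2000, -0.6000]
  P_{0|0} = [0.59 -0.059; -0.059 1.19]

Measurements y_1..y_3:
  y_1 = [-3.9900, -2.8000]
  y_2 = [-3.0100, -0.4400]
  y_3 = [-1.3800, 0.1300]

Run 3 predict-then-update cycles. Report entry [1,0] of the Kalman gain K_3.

K[1,0] = 0.0155

step 1: x^-=[-1.5780, -0.9900]  P^-=[0.6931 -0.2996; -0.2996 1.6737]  S=[1.2766 -0.3215; -0.3215 2.0856]  K=[0.5094 -0.1050; 0.0115 0.8215]  nu=[-2.3823, -1.9994]  x^+=[-2.5816, -2.6600]  P^+=[0.3044 0.0070; 0.0070 0.2721]
step 2: x^-=[-1.4019, -3.3132]  P^-=[0.4471 -0.0465; -0.0465 0.5783]  S=[1.0448 -0.0726; -0.0726 0.9259]  K=[0.4214 -0.0751; 0.0160 0.6319]  nu=[-1.5087, 2.7050]  x^+=[-2.2407, -1.6282]  P^+=[0.2518 0.0096; 0.0096 0.2098]
step 3: x^-=[-1.3733, -2.1271]  P^-=[0.4108 -0.0347; -0.0347 0.5028]  S=[1.0092 -0.0588; -0.0588 0.8470]  K=[0.4019 -0.0713; 0.0155 0.5996]  nu=[0.0571, 2.0923]  x^+=[-1.4995, -0.8717]  P^+=[0.2401 0.0093; 0.0093 0.1991]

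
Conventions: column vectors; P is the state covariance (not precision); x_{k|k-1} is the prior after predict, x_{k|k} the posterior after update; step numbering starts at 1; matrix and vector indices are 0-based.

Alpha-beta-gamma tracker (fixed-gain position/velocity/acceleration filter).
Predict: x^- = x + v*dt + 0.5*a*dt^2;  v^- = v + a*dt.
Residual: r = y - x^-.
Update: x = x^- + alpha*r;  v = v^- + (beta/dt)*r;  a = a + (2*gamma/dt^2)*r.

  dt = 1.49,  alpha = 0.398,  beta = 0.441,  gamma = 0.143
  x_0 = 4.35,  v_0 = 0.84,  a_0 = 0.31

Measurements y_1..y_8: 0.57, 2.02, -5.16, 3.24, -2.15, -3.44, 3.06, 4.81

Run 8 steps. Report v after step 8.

step 1: x_pred=5.9457  r=-5.3757  x^+=3.8062  v^+=-0.2892  a^+=-0.3825
step 2: x_pred=2.9507  r=-0.9307  x^+=2.5803  v^+=-1.1346  a^+=-0.5024
step 3: x_pred=0.3321  r=-5.4921  x^+=-1.8538  v^+=-3.5087  a^+=-1.2099
step 4: x_pred=-8.4248  r=11.6648  x^+=-3.7822  v^+=-1.8590  a^+=0.2928
step 5: x_pred=-6.2271  r=4.0771  x^+=-4.6044  v^+=-0.2160  a^+=0.8180
step 6: x_pred=-4.0183  r=0.5783  x^+=-3.7881  v^+=1.1739  a^+=0.8925
step 7: x_pred=-1.0483  r=4.1083  x^+=0.5868  v^+=3.7197  a^+=1.4217
step 8: x_pred=7.7074  r=-2.8974  x^+=6.5542  v^+=4.9805  a^+=1.0485

v_post = 4.9805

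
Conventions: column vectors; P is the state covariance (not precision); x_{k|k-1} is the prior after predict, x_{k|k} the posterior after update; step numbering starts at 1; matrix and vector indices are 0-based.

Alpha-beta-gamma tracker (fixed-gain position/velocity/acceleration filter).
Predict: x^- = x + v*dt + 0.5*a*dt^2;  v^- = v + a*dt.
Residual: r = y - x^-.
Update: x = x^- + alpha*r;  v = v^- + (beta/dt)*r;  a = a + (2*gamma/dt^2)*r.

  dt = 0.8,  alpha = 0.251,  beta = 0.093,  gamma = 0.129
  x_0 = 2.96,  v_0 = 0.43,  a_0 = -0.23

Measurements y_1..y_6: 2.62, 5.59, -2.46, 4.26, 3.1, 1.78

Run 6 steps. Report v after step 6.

v_post = -1.7121

step 1: x_pred=3.2304  r=-0.6104  x^+=3.0772  v^+=0.1750  a^+=-0.4761
step 2: x_pred=3.0649  r=2.5251  x^+=3.6987  v^+=0.0877  a^+=0.5419
step 3: x_pred=3.9423  r=-6.4023  x^+=2.3353  v^+=-0.2230  a^+=-2.0390
step 4: x_pred=1.5044  r=2.7556  x^+=2.1960  v^+=-1.5339  a^+=-0.9282
step 5: x_pred=0.6719  r=2.4281  x^+=1.2813  v^+=-1.9942  a^+=0.0507
step 6: x_pred=-0.2978  r=2.0778  x^+=0.2237  v^+=-1.7121  a^+=0.8883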